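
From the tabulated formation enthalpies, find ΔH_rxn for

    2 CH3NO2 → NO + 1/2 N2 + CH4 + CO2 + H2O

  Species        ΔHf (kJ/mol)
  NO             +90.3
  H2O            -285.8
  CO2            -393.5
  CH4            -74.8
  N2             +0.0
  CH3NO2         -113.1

ΔH_rxn = -437.6 kJ/mol

Products: 1·(+90.3) + 1/2·(+0.0) + 1·(-74.8) + 1·(-393.5) + 1·(-285.8) = -663.8
Reactants: 2·(-113.1) = -226.2
ΔH_rxn = (-663.8) − (-226.2) = -437.6 kJ/mol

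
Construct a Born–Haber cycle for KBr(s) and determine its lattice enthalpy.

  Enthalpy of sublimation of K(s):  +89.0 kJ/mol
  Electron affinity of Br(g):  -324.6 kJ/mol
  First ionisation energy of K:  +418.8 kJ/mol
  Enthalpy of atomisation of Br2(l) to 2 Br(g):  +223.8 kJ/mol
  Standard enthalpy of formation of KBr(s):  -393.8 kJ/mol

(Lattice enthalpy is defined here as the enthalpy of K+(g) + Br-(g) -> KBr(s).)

U = -688.9 kJ/mol

ΔHf° = 1·ΔHsub + 1·(ΣIE) + 1/2·D(Br2) + 1·EA + U
-393.8 = 1·(+89.0) + 1·(+418.8) + 1/2·(+223.8) + 1·(-324.6) + U
U = -393.8 − (+295.1) = -688.9 kJ/mol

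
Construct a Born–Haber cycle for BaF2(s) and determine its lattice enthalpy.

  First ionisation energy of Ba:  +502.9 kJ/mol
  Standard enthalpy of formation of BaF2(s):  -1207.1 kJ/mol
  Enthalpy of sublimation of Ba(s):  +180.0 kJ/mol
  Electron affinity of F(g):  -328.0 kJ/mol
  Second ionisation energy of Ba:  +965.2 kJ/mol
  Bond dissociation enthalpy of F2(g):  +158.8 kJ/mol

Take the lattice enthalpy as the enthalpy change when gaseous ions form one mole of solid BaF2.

U = -2358.0 kJ/mol

ΔHf° = 1·ΔHsub + 1·(ΣIE) + 1·D(F2) + 2·EA + U
-1207.1 = 1·(+180.0) + 1·(+1468.1) + 1·(+158.8) + 2·(-328.0) + U
U = -1207.1 − (+1150.9) = -2358.0 kJ/mol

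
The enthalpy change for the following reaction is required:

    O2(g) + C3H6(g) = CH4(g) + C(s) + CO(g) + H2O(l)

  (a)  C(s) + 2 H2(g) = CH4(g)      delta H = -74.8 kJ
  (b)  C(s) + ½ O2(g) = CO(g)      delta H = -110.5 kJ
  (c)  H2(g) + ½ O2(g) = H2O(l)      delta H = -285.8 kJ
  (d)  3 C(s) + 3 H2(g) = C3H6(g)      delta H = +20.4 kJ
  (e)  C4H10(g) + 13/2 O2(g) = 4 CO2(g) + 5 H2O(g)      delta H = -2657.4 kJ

(a) as written: -74.8 kJ
(b) as written: -110.5 kJ
(c) as written: -285.8 kJ
(d) reversed: -20.4 kJ
(e): not needed.
Summing the manipulated equations, delta H = (-74.8) + (-110.5) + (-285.8) + (-20.4) = -491.5 kJ

delta H = -491.5 kJ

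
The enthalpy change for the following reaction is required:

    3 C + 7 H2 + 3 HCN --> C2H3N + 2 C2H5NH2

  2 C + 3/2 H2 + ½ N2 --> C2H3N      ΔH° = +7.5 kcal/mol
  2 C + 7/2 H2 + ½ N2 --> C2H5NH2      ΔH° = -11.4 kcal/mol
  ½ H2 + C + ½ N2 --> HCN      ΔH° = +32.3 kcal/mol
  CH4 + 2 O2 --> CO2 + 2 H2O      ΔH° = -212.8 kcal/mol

ΔH° = -112.2 kcal/mol

equation 1 as written: +7.5 kcal/mol
equation 2 × 2: (2)·(-11.4) = -22.8 kcal/mol
equation 3 reversed and × 3: (-3)·(+32.3) = -96.9 kcal/mol
equation 4: not needed.
ΔH° = (+7.5) + (-22.8) + (-96.9) = -112.2 kcal/mol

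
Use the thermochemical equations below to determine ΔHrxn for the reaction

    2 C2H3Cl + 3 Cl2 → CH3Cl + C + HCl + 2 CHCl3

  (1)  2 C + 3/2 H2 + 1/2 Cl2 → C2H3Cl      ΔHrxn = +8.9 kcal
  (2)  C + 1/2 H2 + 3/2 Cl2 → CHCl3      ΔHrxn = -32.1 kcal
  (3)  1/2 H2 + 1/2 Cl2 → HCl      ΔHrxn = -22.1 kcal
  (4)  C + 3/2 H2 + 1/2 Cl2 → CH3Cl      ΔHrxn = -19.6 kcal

(1) reversed and × 2: (-2)·(+8.9) = -17.8 kcal
(2) × 2: (2)·(-32.1) = -64.2 kcal
(3) as written: -22.1 kcal
(4) as written: -19.6 kcal
Since enthalpy is a state function, ΔHrxn = (-2)·(+8.9) + (2)·(-32.1) + (1)·(-22.1) + (1)·(-19.6) = -123.7 kcal

ΔHrxn = -123.7 kcal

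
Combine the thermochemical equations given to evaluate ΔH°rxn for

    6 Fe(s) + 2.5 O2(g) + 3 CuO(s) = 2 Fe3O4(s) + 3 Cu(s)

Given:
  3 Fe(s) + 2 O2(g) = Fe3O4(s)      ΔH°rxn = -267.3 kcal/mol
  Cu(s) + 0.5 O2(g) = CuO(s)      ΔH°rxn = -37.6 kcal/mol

ΔH°rxn = -421.8 kcal/mol

equation 1 × 2: (2)·(-267.3) = -534.6 kcal/mol
equation 2 reversed and × 3: (-3)·(-37.6) = +112.8 kcal/mol
By Hess's law, ΔH°rxn = (2)·(-267.3) + (-3)·(-37.6) = -421.8 kcal/mol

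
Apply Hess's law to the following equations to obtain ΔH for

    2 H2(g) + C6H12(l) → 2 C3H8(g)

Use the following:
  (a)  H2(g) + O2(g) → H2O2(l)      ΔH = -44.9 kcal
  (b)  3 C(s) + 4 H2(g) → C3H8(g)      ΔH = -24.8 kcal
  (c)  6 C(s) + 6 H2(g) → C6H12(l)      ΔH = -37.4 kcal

(a): not needed.
(b) × 2: (2)·(-24.8) = -49.6 kcal
(c) reversed: +37.4 kcal
ΔH = (2)·(-24.8) + (-1)·(-37.4) = -12.2 kcal

ΔH = -12.2 kcal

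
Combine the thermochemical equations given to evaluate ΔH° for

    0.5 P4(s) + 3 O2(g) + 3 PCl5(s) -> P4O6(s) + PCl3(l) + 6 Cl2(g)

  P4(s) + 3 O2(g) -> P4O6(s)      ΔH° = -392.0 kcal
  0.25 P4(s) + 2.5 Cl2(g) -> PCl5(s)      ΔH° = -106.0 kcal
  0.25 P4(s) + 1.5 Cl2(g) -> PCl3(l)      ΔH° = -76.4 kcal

ΔH° = -150.4 kcal

equation 1 as written (P4O6(s) already on the product side): -392.0 kcal
equation 2 reversed and × 3 (reverse to put PCl5(s) on the reactant side; scale by 3 for the 3 PCl5(s)): (-3)·(-106.0) = +318.0 kcal
equation 3 as written (PCl3(l) already on the product side): -76.4 kcal
Combining the equations, ΔH° = (1)·(-392.0) + (-3)·(-106.0) + (1)·(-76.4) = -150.4 kcal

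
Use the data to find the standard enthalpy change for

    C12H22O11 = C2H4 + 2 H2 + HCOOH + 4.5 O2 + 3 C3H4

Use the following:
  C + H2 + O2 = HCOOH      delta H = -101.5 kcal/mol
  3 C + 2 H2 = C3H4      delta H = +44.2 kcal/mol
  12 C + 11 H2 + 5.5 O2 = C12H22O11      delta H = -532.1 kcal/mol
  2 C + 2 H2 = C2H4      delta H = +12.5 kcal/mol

delta H = 575.7 kcal/mol

equation 1 as written: -101.5 kcal/mol
equation 2 × 3: (3)·(+44.2) = +132.6 kcal/mol
equation 3 reversed: +532.1 kcal/mol
equation 4 as written: +12.5 kcal/mol
Combining the equations, delta H = (-101.5) + (+132.6) + (+532.1) + (+12.5) = 575.7 kcal/mol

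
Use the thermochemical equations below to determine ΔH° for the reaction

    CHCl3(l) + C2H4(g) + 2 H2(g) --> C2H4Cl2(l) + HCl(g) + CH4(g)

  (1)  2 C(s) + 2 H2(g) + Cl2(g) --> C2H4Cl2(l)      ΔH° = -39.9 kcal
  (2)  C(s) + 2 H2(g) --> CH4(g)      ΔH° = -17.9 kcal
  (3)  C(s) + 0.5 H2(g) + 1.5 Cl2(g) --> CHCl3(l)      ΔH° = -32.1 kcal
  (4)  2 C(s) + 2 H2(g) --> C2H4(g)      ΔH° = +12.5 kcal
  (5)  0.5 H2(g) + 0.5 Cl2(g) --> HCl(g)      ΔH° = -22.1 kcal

(1) as written: -39.9 kcal
(2) as written: -17.9 kcal
(3) reversed: +32.1 kcal
(4) reversed: -12.5 kcal
(5) as written: -22.1 kcal
Since enthalpy is a state function, ΔH° = (-39.9) + (-17.9) + (+32.1) + (-12.5) + (-22.1) = -60.3 kcal

ΔH° = -60.3 kcal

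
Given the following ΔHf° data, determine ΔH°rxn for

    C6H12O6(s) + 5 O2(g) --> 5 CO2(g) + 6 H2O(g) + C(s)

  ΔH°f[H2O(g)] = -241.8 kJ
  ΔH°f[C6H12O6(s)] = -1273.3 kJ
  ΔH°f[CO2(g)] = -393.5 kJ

Products: 5·(-393.5) + 6·(-241.8) + 1·(+0.0) = -3418.3
Reactants: 1·(-1273.3) + 5·(+0.0) = -1273.3
ΔH°rxn = (-3418.3) − (-1273.3) = -2145.0 kJ

ΔH°rxn = -2145.0 kJ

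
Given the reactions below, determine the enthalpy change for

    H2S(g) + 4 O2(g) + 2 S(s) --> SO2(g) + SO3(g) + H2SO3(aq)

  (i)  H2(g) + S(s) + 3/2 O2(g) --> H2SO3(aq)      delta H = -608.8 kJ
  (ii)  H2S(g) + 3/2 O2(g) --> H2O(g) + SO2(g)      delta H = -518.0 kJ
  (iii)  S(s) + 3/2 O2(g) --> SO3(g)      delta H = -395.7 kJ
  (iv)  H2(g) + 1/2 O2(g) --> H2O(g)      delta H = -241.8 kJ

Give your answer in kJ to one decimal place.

(i) as written: -608.8 kJ
(ii) as written: -518.0 kJ
(iii) as written: -395.7 kJ
(iv) reversed: +241.8 kJ
By Hess's law, delta H = (-608.8) + (-518.0) + (-395.7) + (+241.8) = -1280.7 kJ

delta H = -1280.7 kJ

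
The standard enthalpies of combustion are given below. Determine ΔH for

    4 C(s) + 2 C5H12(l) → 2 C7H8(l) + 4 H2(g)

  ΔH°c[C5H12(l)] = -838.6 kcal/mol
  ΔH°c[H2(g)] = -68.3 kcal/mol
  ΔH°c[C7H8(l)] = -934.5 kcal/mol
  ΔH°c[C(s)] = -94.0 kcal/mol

With combustion enthalpies, reactants minus products:
= [4·(-94.0) + 2·(-838.6)] − [2·(-934.5) + 4·(-68.3)]
= 89.0 kcal/mol

ΔH = 89.0 kcal/mol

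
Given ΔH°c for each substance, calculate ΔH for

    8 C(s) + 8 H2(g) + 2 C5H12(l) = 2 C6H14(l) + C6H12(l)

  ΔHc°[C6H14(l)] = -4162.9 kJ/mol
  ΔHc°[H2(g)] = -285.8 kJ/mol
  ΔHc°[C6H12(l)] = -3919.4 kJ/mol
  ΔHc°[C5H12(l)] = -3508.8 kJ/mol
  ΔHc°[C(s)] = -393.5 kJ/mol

With combustion enthalpies, reactants minus products:
= [8·(-393.5) + 8·(-285.8) + 2·(-3508.8)] − [2·(-4162.9) + 1·(-3919.4)]
= -206.8 kJ/mol

ΔH = -206.8 kJ/mol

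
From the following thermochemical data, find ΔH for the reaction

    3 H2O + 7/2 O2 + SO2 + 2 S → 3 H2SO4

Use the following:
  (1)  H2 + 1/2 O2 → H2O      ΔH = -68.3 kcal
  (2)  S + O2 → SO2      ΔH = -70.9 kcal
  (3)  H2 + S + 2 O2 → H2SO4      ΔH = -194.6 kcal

(1) reversed and × 3: (-3)·(-68.3) = +204.9 kcal
(2) reversed: +70.9 kcal
(3) × 3: (3)·(-194.6) = -583.8 kcal
ΔH = (+204.9) + (+70.9) + (-583.8) = -308.0 kcal

ΔH = -308.0 kcal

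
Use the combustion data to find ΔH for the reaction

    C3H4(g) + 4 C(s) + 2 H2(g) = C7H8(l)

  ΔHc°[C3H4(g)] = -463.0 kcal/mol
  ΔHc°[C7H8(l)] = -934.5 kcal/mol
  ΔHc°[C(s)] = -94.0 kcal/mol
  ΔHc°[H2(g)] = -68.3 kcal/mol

Using ΔH = Σ nΔHc°(reactants) − Σ nΔHc°(products):
= [1·(-463.0) + 4·(-94.0) + 2·(-68.3)] − [1·(-934.5)]
= -41.1 kcal/mol

ΔH = -41.1 kcal/mol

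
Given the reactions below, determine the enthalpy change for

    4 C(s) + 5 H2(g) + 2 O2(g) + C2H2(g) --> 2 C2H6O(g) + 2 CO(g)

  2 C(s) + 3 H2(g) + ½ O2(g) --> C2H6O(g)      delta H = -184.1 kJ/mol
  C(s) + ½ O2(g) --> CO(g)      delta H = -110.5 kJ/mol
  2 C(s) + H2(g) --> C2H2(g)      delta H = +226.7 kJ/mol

equation 1 × 2 (scale by 2 for the 2 C2H6O(g)): (2)·(-184.1) = -368.2 kJ/mol
equation 2 × 2 (scale by 2 for the 2 CO(g)): (2)·(-110.5) = -221.0 kJ/mol
equation 3 reversed (C2H2(g) must end up as a reactant): -226.7 kJ/mol
Combining the equations, delta H = (2)·(-184.1) + (2)·(-110.5) + (-1)·(+226.7) = -815.9 kJ/mol

delta H = -815.9 kJ/mol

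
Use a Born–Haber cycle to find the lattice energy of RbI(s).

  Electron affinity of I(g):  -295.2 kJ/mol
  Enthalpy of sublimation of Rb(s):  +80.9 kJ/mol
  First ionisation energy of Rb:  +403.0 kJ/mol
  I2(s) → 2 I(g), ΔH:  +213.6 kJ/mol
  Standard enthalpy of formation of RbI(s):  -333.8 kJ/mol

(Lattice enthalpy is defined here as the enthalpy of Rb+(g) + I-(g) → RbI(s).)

U = -629.3 kJ/mol

ΔHf° = 1·ΔHsub + 1·(ΣIE) + 1/2·D(I2) + 1·EA + U
-333.8 = 1·(+80.9) + 1·(+403.0) + 1/2·(+213.6) + 1·(-295.2) + U
U = -333.8 − (+295.5) = -629.3 kJ/mol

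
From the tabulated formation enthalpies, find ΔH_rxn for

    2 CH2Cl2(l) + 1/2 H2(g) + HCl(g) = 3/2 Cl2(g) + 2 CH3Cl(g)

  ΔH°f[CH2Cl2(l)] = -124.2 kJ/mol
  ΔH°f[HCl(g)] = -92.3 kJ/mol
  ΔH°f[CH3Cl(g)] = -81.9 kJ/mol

ΔH_rxn = 176.9 kJ/mol

Products: 3/2·(+0.0) + 2·(-81.9) = -163.8
Reactants: 2·(-124.2) + 1/2·(+0.0) + 1·(-92.3) = -340.7
ΔH_rxn = (-163.8) − (-340.7) = 176.9 kJ/mol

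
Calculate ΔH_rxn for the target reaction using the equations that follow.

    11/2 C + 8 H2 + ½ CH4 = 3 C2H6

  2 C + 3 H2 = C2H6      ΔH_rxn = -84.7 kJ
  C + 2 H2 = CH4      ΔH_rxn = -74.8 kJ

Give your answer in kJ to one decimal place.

ΔH_rxn = -216.7 kJ

equation 1 × 3: (3)·(-84.7) = -254.1 kJ
equation 2 reversed and × 1/2: (-1/2)·(-74.8) = +37.4 kJ
ΔH_rxn = (3)·(-84.7) + (-1/2)·(-74.8) = -216.7 kJ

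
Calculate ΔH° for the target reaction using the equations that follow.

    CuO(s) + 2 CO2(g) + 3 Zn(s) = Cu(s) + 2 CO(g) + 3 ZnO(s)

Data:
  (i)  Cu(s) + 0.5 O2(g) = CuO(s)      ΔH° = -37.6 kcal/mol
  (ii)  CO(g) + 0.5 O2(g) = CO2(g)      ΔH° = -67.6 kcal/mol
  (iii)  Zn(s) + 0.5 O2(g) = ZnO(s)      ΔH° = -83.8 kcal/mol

(i) reversed (reverse to put CuO(s) on the reactant side): +37.6 kcal/mol
(ii) reversed and × 2 (CO(g) must end up as a product; scale by 2 for the 2 CO(g)): (-2)·(-67.6) = +135.2 kcal/mol
(iii) × 3 (scale by 3 for the 3 ZnO(s)): (3)·(-83.8) = -251.4 kcal/mol
ΔH° = (+37.6) + (+135.2) + (-251.4) = -78.6 kcal/mol

ΔH° = -78.6 kcal/mol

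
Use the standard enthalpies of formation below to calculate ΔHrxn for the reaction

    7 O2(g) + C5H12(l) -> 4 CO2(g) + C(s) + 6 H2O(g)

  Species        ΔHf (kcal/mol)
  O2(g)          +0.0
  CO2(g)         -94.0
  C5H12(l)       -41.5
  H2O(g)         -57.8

ΔHrxn = -681.3 kcal/mol

Products: 4·(-94.0) + 1·(+0.0) + 6·(-57.8) = -722.8
Reactants: 7·(+0.0) + 1·(-41.5) = -41.5
ΔHrxn = (-722.8) − (-41.5) = -681.3 kcal/mol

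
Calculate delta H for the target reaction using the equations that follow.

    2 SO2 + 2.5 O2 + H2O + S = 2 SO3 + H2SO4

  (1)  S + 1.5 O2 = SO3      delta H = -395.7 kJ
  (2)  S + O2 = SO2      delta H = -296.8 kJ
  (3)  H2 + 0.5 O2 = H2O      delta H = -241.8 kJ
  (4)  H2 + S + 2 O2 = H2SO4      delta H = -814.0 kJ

delta H = -770.0 kJ

(1) × 2 (×2 to match 2 SO3 in the target): (2)·(-395.7) = -791.4 kJ
(2) reversed and × 2 (SO2 must end up as a reactant; ×2 to match 2 SO2 in the target): (-2)·(-296.8) = +593.6 kJ
(3) reversed (H2O must end up as a reactant): +241.8 kJ
(4) as written (H2SO4 already on the product side): -814.0 kJ
By Hess's law, delta H = (-791.4) + (+593.6) + (+241.8) + (-814.0) = -770.0 kJ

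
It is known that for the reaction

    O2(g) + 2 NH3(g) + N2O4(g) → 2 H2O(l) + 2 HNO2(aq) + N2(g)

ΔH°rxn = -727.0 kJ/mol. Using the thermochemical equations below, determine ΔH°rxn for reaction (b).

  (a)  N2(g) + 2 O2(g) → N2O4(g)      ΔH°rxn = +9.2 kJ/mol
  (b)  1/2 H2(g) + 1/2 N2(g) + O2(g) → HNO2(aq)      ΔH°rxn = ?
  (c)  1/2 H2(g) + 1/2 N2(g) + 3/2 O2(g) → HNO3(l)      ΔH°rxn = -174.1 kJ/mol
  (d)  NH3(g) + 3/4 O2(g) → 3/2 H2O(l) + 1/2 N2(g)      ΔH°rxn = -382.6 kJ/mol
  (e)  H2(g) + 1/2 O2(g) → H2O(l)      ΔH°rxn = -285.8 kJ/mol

(a) reversed (N2O4(g) must end up as a reactant): -9.2 kJ/mol
(b) × 2 (scale by 2 for the 2 HNO2(aq)): contributes 2·x
(c): not needed (HNO3(l) appears nowhere else).
(d) × 2 (×2 to match 2 NH3(g) in the target): (2)·(-382.6) = -765.2 kJ/mol
(e) reversed: +285.8 kJ/mol
-727.0 = (-9.2) + (-765.2) + (+285.8) + 2·x
x = (-727.0 − (-488.6)) / (2) = -119.2 kJ/mol

ΔH°rxn = -119.2 kJ/mol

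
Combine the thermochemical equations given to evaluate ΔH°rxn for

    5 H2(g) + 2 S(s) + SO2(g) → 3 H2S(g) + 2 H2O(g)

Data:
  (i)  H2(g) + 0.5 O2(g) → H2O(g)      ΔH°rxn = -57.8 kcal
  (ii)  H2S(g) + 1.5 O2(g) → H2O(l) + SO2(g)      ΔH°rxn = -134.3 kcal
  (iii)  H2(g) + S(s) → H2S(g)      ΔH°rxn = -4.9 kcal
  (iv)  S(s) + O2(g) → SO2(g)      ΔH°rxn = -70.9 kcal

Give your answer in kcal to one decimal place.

(i) × 2 (×2 to match 2 H2O(g) in the target): (2)·(-57.8) = -115.6 kcal
(ii): not needed (H2O(l) appears nowhere else).
(iii) × 3: (3)·(-4.9) = -14.7 kcal
(iv) reversed: +70.9 kcal
Combining the equations, ΔH°rxn = (-115.6) + (-14.7) + (+70.9) = -59.4 kcal

ΔH°rxn = -59.4 kcal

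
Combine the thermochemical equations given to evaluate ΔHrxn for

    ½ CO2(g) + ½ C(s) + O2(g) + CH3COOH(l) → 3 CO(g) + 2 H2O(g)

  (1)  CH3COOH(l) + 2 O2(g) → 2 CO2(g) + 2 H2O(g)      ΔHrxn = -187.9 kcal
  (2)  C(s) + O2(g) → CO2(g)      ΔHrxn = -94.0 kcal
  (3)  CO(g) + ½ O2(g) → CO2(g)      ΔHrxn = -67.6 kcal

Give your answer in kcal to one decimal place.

ΔHrxn = -32.1 kcal

(1) as written: -187.9 kcal
(2) × 1/2: (1/2)·(-94.0) = -47.0 kcal
(3) reversed and × 3: (-3)·(-67.6) = +202.8 kcal
ΔHrxn = (-187.9) + (-47.0) + (+202.8) = -32.1 kcal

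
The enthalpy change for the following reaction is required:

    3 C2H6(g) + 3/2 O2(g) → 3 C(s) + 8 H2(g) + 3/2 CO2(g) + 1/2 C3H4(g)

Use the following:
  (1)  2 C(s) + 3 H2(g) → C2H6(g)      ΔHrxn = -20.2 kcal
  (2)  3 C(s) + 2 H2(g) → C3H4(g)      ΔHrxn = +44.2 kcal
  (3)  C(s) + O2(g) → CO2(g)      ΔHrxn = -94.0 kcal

(1) reversed and × 3: (-3)·(-20.2) = +60.6 kcal
(2) × 1/2: (1/2)·(+44.2) = +22.1 kcal
(3) × 3/2: (3/2)·(-94.0) = -141.0 kcal
ΔHrxn = (+60.6) + (+22.1) + (-141.0) = -58.3 kcal

ΔHrxn = -58.3 kcal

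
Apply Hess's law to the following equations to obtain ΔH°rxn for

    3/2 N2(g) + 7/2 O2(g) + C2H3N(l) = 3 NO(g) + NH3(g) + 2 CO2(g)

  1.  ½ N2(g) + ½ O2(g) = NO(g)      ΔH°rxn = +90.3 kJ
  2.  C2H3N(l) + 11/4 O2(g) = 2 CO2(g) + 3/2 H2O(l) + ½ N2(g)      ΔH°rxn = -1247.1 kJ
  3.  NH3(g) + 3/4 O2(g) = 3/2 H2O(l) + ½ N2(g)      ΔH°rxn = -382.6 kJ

ΔH°rxn = -593.6 kJ

eq. 1 × 3: (3)·(+90.3) = +270.9 kJ
eq. 2 as written: -1247.1 kJ
eq. 3 reversed: +382.6 kJ
Summing the manipulated equations, ΔH°rxn = (+270.9) + (-1247.1) + (+382.6) = -593.6 kJ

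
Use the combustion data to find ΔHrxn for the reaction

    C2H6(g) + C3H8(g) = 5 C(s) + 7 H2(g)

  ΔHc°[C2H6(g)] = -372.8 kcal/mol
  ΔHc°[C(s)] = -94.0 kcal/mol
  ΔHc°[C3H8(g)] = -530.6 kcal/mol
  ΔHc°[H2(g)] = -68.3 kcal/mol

ΔHrxn = 44.7 kcal/mol

Using ΔH = Σ nΔHc°(reactants) − Σ nΔHc°(products):
= [1·(-372.8) + 1·(-530.6)] − [5·(-94.0) + 7·(-68.3)]
= 44.7 kcal/mol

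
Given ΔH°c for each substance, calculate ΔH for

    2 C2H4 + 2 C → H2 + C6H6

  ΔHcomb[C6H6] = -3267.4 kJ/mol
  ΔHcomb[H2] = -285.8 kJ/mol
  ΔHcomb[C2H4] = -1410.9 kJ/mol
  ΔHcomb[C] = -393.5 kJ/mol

ΔH = -55.6 kJ/mol

Using ΔH = Σ nΔHc°(reactants) − Σ nΔHc°(products):
= [2·(-1410.9) + 2·(-393.5)] − [1·(-285.8) + 1·(-3267.4)]
= -55.6 kJ/mol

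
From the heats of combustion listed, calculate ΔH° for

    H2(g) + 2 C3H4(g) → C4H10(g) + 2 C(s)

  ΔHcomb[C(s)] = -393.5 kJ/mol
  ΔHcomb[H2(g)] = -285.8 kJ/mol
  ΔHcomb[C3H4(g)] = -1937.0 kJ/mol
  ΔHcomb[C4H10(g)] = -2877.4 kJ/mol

ΔH° = -495.4 kJ/mol

With combustion enthalpies, reactants minus products:
= [1·(-285.8) + 2·(-1937.0)] − [1·(-2877.4) + 2·(-393.5)]
= -495.4 kJ/mol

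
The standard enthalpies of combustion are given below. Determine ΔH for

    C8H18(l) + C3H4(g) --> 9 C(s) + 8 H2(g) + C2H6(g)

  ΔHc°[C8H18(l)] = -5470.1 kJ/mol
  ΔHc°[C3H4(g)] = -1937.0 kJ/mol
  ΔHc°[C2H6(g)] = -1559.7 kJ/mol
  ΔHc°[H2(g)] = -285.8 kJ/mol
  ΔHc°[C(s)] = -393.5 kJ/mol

ΔH = -19.5 kJ/mol

With combustion enthalpies, reactants minus products:
= [1·(-5470.1) + 1·(-1937.0)] − [9·(-393.5) + 8·(-285.8) + 1·(-1559.7)]
= -19.5 kJ/mol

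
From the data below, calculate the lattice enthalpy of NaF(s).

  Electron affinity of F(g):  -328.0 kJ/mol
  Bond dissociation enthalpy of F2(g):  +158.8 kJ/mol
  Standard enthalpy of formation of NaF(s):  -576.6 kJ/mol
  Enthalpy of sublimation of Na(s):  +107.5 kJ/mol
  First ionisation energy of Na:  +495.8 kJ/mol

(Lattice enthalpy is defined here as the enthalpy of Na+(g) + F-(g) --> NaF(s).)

U = -931.3 kJ/mol

ΔHf° = 1·ΔHsub + 1·(ΣIE) + 1/2·D(F2) + 1·EA + U
-576.6 = 1·(+107.5) + 1·(+495.8) + 1/2·(+158.8) + 1·(-328.0) + U
U = -576.6 − (+354.7) = -931.3 kJ/mol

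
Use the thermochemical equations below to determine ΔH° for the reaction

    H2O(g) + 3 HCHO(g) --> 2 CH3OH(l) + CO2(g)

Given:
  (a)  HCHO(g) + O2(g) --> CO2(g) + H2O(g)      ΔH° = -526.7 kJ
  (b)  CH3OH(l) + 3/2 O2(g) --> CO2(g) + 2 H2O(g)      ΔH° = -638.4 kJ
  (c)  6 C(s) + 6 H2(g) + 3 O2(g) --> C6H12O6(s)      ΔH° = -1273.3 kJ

(a) × 3: (3)·(-526.7) = -1580.1 kJ
(b) reversed and × 2: (-2)·(-638.4) = +1276.8 kJ
(c): not needed.
ΔH° = (-1580.1) + (+1276.8) = -303.3 kJ

ΔH° = -303.3 kJ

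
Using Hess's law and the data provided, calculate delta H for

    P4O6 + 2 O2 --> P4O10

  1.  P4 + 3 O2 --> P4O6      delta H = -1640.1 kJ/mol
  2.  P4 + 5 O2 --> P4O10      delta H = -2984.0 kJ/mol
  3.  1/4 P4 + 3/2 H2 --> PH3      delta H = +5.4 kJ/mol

eq. 1 reversed: +1640.1 kJ/mol
eq. 2 as written: -2984.0 kJ/mol
eq. 3: not needed.
By Hess's law, delta H = (+1640.1) + (-2984.0) = -1343.9 kJ/mol

delta H = -1343.9 kJ/mol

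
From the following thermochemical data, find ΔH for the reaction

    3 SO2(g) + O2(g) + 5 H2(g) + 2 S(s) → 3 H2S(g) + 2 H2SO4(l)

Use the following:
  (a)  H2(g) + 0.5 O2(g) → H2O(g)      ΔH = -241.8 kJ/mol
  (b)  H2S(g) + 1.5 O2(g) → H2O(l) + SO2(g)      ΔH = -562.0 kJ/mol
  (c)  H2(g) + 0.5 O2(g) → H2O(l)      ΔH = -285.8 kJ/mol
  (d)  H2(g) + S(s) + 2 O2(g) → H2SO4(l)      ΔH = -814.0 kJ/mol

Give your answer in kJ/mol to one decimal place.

ΔH = -799.4 kJ/mol

(a): not needed.
(b) reversed and × 3: (-3)·(-562.0) = +1686.0 kJ/mol
(c) × 3: (3)·(-285.8) = -857.4 kJ/mol
(d) × 2: (2)·(-814.0) = -1628.0 kJ/mol
Combining the equations, ΔH = (+1686.0) + (-857.4) + (-1628.0) = -799.4 kJ/mol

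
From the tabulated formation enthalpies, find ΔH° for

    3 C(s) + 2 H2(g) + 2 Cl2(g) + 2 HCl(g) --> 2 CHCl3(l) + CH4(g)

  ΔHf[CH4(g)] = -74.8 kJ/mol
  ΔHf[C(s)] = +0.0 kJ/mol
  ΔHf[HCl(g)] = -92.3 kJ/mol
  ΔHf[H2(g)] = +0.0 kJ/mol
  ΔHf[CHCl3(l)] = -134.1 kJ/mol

ΔH°rxn = Σ nΔHf°(products) − Σ nΔHf°(reactants).
Products: 2·(-134.1) + 1·(-74.8) = -343.0
Reactants: 3·(+0.0) + 2·(+0.0) + 2·(+0.0) + 2·(-92.3) = -184.6
ΔH° = (-343.0) − (-184.6) = -158.4 kJ/mol

ΔH° = -158.4 kJ/mol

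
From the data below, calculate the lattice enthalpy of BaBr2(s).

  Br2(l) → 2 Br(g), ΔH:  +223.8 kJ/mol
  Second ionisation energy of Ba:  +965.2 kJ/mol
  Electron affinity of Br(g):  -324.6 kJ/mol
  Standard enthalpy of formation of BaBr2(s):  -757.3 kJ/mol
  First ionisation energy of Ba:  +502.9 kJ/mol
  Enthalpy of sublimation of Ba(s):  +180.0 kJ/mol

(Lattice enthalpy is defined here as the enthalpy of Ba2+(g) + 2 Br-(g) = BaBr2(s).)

ΔHf° = 1·ΔHsub + 1·(ΣIE) + 1·D(Br2) + 2·EA + U
-757.3 = 1·(+180.0) + 1·(+1468.1) + 1·(+223.8) + 2·(-324.6) + U
U = -757.3 − (+1222.7) = -1980.0 kJ/mol

U = -1980.0 kJ/mol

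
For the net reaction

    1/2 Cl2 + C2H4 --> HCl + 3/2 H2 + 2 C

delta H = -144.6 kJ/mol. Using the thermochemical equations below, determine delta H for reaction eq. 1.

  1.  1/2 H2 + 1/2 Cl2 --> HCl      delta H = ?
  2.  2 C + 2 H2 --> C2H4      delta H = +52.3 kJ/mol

delta H = -92.3 kJ/mol

eq. 1 as written (HCl already on the product side): contributes x
eq. 2 reversed (reverse to put C2H4 on the reactant side): -52.3 kJ/mol
-144.6 = (-52.3) + x
x = (-144.6 − (-52.3)) / (1) = -92.3 kJ/mol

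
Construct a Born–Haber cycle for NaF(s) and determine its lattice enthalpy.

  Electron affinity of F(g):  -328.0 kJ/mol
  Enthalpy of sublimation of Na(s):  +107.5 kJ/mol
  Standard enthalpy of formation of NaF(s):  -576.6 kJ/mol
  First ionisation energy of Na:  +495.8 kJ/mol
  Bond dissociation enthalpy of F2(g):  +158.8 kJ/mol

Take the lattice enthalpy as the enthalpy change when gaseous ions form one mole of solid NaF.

U = -931.3 kJ/mol

ΔHf° = 1·ΔHsub + 1·(ΣIE) + 1/2·D(F2) + 1·EA + U
-576.6 = 1·(+107.5) + 1·(+495.8) + 1/2·(+158.8) + 1·(-328.0) + U
U = -576.6 − (+354.7) = -931.3 kJ/mol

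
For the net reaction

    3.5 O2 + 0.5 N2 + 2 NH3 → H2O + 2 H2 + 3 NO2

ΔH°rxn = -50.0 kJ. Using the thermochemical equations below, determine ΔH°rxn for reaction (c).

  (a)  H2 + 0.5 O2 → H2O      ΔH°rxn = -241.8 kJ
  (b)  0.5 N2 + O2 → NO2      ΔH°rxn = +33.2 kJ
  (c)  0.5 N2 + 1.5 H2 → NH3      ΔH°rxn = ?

ΔH°rxn = -46.1 kJ

(a) as written: -241.8 kJ
(b) × 3: (3)·(+33.2) = +99.6 kJ
(c) reversed and × 2: contributes −2·x
-50.0 = (-241.8) + (+99.6) − 2·x
x = (-50.0 − (-142.2)) / (-2) = -46.1 kJ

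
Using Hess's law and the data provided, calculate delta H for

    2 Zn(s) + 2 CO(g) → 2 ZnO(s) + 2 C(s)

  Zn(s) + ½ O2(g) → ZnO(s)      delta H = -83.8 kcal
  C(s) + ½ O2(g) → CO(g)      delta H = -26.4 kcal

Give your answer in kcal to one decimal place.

equation 1 × 2 (scale by 2 for the 2 ZnO(s)): (2)·(-83.8) = -167.6 kcal
equation 2 reversed and × 2 (reverse to put CO(g) on the reactant side; scale by 2 for the 2 CO(g)): (-2)·(-26.4) = +52.8 kcal
delta H = (-167.6) + (+52.8) = -114.8 kcal

delta H = -114.8 kcal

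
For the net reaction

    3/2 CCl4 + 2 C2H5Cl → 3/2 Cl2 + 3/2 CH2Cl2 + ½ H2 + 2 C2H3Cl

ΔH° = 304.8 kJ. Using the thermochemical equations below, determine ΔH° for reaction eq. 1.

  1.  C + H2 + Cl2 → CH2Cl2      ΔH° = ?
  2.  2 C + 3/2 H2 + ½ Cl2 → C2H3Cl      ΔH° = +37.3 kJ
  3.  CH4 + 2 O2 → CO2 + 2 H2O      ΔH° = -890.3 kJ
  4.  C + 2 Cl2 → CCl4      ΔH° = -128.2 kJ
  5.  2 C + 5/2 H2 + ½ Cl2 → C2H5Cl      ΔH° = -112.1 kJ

ΔH° = -124.2 kJ

eq. 1 × 3/2: contributes 3/2·x
eq. 2 × 2: (2)·(+37.3) = +74.6 kJ
eq. 3: not needed.
eq. 4 reversed and × 3/2: (-3/2)·(-128.2) = +192.3 kJ
eq. 5 reversed and × 2: (-2)·(-112.1) = +224.2 kJ
+304.8 = (+74.6) + (+192.3) + (+224.2) + 3/2·x
x = (+304.8 − (+491.1)) / (3/2) = -124.2 kJ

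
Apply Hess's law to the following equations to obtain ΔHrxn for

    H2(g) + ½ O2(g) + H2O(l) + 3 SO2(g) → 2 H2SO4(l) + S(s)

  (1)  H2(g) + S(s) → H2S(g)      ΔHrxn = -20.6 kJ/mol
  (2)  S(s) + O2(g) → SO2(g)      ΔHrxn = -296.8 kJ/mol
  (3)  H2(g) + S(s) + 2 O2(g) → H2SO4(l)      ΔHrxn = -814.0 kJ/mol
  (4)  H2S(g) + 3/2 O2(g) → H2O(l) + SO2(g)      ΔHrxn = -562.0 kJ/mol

ΔHrxn = -451.8 kJ/mol

(1) reversed: +20.6 kJ/mol
(2) reversed and × 2: (-2)·(-296.8) = +593.6 kJ/mol
(3) × 2: (2)·(-814.0) = -1628.0 kJ/mol
(4) reversed: +562.0 kJ/mol
ΔHrxn = (+20.6) + (+593.6) + (-1628.0) + (+562.0) = -451.8 kJ/mol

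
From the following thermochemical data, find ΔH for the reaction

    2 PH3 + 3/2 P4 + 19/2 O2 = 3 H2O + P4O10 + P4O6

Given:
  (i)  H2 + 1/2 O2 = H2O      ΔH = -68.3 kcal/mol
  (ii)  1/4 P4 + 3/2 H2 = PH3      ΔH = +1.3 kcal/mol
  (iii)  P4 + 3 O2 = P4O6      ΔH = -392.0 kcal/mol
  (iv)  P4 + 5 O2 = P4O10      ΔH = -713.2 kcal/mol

ΔH = -1312.7 kcal/mol

(i) × 3: (3)·(-68.3) = -204.9 kcal/mol
(ii) reversed and × 2: (-2)·(+1.3) = -2.6 kcal/mol
(iii) as written: -392.0 kcal/mol
(iv) as written: -713.2 kcal/mol
ΔH = (3)·(-68.3) + (-2)·(+1.3) + (1)·(-392.0) + (1)·(-713.2) = -1312.7 kcal/mol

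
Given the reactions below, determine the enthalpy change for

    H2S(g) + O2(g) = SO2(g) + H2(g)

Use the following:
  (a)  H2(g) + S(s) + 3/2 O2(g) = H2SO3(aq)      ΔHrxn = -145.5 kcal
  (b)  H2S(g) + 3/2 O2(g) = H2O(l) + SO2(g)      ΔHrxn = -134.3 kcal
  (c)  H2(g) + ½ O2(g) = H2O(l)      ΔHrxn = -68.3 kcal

(a): not needed (S(s) appears nowhere else).
(b) as written (H2S(g) already on the reactant side): -134.3 kcal
(c) reversed: +68.3 kcal
By Hess's law, ΔHrxn = (-134.3) + (+68.3) = -66.0 kcal

ΔHrxn = -66.0 kcal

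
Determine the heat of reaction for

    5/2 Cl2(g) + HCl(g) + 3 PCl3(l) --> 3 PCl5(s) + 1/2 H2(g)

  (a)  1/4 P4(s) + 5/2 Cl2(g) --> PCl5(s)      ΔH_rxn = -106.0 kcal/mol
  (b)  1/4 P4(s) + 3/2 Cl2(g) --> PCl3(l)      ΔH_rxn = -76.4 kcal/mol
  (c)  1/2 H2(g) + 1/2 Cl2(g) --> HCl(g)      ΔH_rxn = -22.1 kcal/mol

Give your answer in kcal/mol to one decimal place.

(a) × 3 (scale by 3 for the 3 PCl5(s)): (3)·(-106.0) = -318.0 kcal/mol
(b) reversed and × 3 (reverse to put PCl3(l) on the reactant side; ×3 to match 3 PCl3(l) in the target): (-3)·(-76.4) = +229.2 kcal/mol
(c) reversed (HCl(g) must end up as a reactant): +22.1 kcal/mol
Combining the equations, ΔH_rxn = (3)·(-106.0) + (-3)·(-76.4) + (-1)·(-22.1) = -66.7 kcal/mol

ΔH_rxn = -66.7 kcal/mol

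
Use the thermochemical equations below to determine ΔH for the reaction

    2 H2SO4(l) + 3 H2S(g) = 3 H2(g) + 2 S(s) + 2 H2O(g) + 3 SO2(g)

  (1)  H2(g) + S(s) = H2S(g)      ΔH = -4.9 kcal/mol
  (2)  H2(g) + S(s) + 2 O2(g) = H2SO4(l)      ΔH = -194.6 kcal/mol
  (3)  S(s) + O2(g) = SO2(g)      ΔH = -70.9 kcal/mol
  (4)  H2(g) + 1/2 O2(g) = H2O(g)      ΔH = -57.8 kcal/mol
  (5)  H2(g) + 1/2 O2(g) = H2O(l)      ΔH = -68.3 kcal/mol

(1) reversed and × 3: (-3)·(-4.9) = +14.7 kcal/mol
(2) reversed and × 2: (-2)·(-194.6) = +389.2 kcal/mol
(3) × 3: (3)·(-70.9) = -212.7 kcal/mol
(4) × 2: (2)·(-57.8) = -115.6 kcal/mol
(5): not needed.
ΔH = (+14.7) + (+389.2) + (-212.7) + (-115.6) = 75.6 kcal/mol

ΔH = 75.6 kcal/mol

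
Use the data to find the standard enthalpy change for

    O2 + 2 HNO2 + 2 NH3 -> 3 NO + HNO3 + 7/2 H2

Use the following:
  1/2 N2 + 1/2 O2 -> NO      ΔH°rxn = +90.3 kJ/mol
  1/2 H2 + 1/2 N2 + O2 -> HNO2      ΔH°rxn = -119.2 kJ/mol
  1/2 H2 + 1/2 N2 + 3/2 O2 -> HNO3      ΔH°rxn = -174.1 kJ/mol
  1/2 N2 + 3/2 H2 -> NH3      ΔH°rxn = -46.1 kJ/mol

equation 1 × 3: (3)·(+90.3) = +270.9 kJ/mol
equation 2 reversed and × 2: (-2)·(-119.2) = +238.4 kJ/mol
equation 3 as written: -174.1 kJ/mol
equation 4 reversed and × 2: (-2)·(-46.1) = +92.2 kJ/mol
ΔH°rxn = (+270.9) + (+238.4) + (-174.1) + (+92.2) = 427.4 kJ/mol

ΔH°rxn = 427.4 kJ/mol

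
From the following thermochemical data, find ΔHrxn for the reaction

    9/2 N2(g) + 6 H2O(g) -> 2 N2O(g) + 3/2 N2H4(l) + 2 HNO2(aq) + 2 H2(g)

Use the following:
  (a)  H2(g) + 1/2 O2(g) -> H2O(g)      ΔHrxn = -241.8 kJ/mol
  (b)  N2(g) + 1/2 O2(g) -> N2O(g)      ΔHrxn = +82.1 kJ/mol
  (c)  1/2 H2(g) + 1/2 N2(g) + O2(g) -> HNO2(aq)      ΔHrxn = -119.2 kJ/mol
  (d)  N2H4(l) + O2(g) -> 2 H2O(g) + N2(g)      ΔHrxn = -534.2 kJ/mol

(a) reversed and × 3: (-3)·(-241.8) = +725.4 kJ/mol
(b) × 2 (scale by 2 for the 2 N2O(g)): (2)·(+82.1) = +164.2 kJ/mol
(c) × 2 (scale by 2 for the 2 HNO2(aq)): (2)·(-119.2) = -238.4 kJ/mol
(d) reversed and × 3/2 (N2H4(l) must end up as a product; scale by 3/2 for the 3/2 N2H4(l)): (-3/2)·(-534.2) = +801.3 kJ/mol
Summing the manipulated equations, ΔHrxn = (-3)·(-241.8) + (2)·(+82.1) + (2)·(-119.2) + (-3/2)·(-534.2) = 1452.5 kJ/mol

ΔHrxn = 1452.5 kJ/mol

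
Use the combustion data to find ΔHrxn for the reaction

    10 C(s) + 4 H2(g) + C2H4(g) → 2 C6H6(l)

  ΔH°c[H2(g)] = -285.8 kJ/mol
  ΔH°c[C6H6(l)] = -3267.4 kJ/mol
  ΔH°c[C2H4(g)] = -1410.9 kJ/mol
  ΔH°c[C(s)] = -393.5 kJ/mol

ΔHrxn = 45.7 kJ/mol

With combustion enthalpies, reactants minus products:
= [10·(-393.5) + 4·(-285.8) + 1·(-1410.9)] − [2·(-3267.4)]
= 45.7 kJ/mol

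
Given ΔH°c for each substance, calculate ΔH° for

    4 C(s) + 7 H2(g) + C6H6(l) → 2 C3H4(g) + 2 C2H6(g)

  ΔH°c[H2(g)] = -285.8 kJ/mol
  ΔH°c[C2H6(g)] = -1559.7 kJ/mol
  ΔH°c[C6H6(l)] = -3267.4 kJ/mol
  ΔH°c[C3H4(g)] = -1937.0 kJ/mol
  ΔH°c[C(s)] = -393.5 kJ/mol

With combustion enthalpies, reactants minus products:
= [4·(-393.5) + 7·(-285.8) + 1·(-3267.4)] − [2·(-1937.0) + 2·(-1559.7)]
= 151.4 kJ/mol

ΔH° = 151.4 kJ/mol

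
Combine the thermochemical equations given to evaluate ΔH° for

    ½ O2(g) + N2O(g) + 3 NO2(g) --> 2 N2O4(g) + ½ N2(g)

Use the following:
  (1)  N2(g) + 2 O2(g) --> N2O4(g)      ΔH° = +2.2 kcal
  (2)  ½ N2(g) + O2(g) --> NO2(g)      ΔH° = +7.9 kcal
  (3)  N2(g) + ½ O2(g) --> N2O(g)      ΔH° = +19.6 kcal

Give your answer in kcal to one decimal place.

(1) × 2: (2)·(+2.2) = +4.4 kcal
(2) reversed and × 3: (-3)·(+7.9) = -23.7 kcal
(3) reversed: -19.6 kcal
ΔH° = (+4.4) + (-23.7) + (-19.6) = -38.9 kcal

ΔH° = -38.9 kcal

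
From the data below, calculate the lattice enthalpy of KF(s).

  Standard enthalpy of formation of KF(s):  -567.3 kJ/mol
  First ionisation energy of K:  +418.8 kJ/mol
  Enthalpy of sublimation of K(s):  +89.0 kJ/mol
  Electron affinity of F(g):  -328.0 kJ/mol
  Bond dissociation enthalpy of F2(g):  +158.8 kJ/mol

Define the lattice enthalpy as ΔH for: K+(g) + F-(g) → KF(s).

ΔHf° = 1·ΔHsub + 1·(ΣIE) + 1/2·D(F2) + 1·EA + U
-567.3 = 1·(+89.0) + 1·(+418.8) + 1/2·(+158.8) + 1·(-328.0) + U
U = -567.3 − (+259.2) = -826.5 kJ/mol

U = -826.5 kJ/mol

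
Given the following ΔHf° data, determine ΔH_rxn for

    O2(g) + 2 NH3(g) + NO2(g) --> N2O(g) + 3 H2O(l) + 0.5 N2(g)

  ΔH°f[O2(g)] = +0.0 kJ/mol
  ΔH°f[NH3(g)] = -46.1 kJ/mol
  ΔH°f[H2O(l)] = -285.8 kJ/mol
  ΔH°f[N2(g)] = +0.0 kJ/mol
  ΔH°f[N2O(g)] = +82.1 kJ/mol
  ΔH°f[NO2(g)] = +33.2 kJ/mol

Products: 1·(+82.1) + 3·(-285.8) + 1/2·(+0.0) = -775.3
Reactants: 1·(+0.0) + 2·(-46.1) + 1·(+33.2) = -59.0
ΔH_rxn = (-775.3) − (-59.0) = -716.3 kJ/mol

ΔH_rxn = -716.3 kJ/mol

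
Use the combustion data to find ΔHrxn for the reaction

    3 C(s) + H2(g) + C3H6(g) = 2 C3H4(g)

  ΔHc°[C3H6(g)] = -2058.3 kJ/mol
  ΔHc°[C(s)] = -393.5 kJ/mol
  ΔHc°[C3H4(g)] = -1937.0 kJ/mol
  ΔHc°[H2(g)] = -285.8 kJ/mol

ΔHrxn = 349.4 kJ/mol

With combustion enthalpies, reactants minus products:
= [3·(-393.5) + 1·(-285.8) + 1·(-2058.3)] − [2·(-1937.0)]
= 349.4 kJ/mol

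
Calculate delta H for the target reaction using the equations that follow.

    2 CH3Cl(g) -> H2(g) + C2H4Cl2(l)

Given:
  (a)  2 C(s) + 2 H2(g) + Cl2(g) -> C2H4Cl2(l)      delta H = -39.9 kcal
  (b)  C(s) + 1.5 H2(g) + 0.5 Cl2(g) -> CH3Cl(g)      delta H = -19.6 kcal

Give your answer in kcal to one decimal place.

delta H = -0.7 kcal

(a) as written: -39.9 kcal
(b) reversed and × 2: (-2)·(-19.6) = +39.2 kcal
Summing the manipulated equations, delta H = (1)·(-39.9) + (-2)·(-19.6) = -0.7 kcal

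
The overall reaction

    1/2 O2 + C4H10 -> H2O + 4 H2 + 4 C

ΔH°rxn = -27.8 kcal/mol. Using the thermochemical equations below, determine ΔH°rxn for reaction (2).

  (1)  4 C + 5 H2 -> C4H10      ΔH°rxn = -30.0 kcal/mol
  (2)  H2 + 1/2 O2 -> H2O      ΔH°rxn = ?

ΔH°rxn = -57.8 kcal/mol

(1) reversed: +30.0 kcal/mol
(2) as written: contributes x
-27.8 = (+30.0) + x
x = (-27.8 − (+30.0)) / (1) = -57.8 kcal/mol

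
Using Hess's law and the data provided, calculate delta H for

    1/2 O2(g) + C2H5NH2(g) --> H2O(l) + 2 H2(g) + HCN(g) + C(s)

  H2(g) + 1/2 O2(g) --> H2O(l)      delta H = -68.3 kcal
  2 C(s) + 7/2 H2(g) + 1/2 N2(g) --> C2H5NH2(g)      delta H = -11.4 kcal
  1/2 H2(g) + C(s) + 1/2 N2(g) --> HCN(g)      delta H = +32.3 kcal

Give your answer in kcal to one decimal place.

delta H = -24.6 kcal

equation 1 as written (H2O(l) already on the product side): -68.3 kcal
equation 2 reversed (C2H5NH2(g) must end up as a reactant): +11.4 kcal
equation 3 as written (HCN(g) already on the product side): +32.3 kcal
delta H = (-68.3) + (+11.4) + (+32.3) = -24.6 kcal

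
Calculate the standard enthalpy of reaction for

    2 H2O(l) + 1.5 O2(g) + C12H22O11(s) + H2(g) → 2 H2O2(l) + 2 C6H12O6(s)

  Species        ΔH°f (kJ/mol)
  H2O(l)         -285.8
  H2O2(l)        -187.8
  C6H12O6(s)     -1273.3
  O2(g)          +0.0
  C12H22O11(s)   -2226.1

Products: 2·(-187.8) + 2·(-1273.3) = -2922.2
Reactants: 2·(-285.8) + 3/2·(+0.0) + 1·(-2226.1) + 1·(+0.0) = -2797.7
ΔH° = (-2922.2) − (-2797.7) = -124.5 kJ/mol

ΔH° = -124.5 kJ/mol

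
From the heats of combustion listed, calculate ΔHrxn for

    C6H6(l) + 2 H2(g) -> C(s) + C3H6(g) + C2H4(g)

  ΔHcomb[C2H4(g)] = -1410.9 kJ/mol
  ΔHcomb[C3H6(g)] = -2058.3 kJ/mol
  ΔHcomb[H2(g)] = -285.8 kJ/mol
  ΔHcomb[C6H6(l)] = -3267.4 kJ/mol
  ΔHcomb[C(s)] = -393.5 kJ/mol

ΔHrxn = 23.7 kJ/mol

Using ΔH = Σ nΔHc°(reactants) − Σ nΔHc°(products):
= [1·(-3267.4) + 2·(-285.8)] − [1·(-393.5) + 1·(-2058.3) + 1·(-1410.9)]
= 23.7 kJ/mol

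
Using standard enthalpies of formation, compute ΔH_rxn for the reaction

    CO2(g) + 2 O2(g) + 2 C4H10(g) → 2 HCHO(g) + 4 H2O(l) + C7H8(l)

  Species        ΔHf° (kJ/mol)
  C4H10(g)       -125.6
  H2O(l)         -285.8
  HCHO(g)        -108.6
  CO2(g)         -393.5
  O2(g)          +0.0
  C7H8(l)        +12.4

ΔH_rxn = -703.3 kJ/mol

ΔH°rxn = Σ nΔHf°(products) − Σ nΔHf°(reactants).
Products: 2·(-108.6) + 4·(-285.8) + 1·(+12.4) = -1348.0
Reactants: 1·(-393.5) + 2·(+0.0) + 2·(-125.6) = -644.7
ΔH_rxn = (-1348.0) − (-644.7) = -703.3 kJ/mol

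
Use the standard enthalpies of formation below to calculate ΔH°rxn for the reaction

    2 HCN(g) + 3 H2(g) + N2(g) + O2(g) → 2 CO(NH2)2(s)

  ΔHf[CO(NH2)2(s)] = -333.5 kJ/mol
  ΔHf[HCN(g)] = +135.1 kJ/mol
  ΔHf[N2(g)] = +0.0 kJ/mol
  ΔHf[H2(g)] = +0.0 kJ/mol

ΔH°rxn = -937.2 kJ/mol

ΔH°rxn = Σ nΔHf°(products) − Σ nΔHf°(reactants).
Products: 2·(-333.5) = -667.0
Reactants: 2·(+135.1) + 3·(+0.0) + 1·(+0.0) + 1·(+0.0) = +270.2
ΔH°rxn = (-667.0) − (+270.2) = -937.2 kJ/mol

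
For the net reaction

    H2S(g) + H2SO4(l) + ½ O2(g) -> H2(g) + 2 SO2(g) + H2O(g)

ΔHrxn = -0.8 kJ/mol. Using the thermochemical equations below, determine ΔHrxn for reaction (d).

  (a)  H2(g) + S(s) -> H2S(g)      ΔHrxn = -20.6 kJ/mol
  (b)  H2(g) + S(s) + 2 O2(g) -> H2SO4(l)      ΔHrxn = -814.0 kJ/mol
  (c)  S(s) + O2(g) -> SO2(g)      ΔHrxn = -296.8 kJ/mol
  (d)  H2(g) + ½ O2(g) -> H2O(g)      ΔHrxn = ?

(a) reversed: +20.6 kJ/mol
(b) reversed: +814.0 kJ/mol
(c) × 2: (2)·(-296.8) = -593.6 kJ/mol
(d) as written: contributes x
-0.8 = (+20.6) + (+814.0) + (-593.6) + x
x = (-0.8 − (+241.0)) / (1) = -241.8 kJ/mol

ΔHrxn = -241.8 kJ/mol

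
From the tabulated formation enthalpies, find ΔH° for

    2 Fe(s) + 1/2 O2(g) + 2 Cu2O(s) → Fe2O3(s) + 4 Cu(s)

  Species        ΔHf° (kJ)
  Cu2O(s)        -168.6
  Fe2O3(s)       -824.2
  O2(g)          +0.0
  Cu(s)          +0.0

Products: 1·(-824.2) + 4·(+0.0) = -824.2
Reactants: 2·(+0.0) + 1/2·(+0.0) + 2·(-168.6) = -337.2
ΔH° = (-824.2) − (-337.2) = -487.0 kJ

ΔH° = -487.0 kJ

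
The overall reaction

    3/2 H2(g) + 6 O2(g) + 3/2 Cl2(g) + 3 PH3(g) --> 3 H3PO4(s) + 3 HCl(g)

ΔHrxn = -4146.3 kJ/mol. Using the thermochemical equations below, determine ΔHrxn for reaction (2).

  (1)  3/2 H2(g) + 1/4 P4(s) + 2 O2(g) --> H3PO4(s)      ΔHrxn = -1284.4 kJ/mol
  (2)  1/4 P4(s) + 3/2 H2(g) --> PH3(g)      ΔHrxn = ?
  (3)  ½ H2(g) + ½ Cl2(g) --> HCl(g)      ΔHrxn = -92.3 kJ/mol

(1) × 3: (3)·(-1284.4) = -3853.2 kJ/mol
(2) reversed and × 3: contributes −3·x
(3) × 3: (3)·(-92.3) = -276.9 kJ/mol
-4146.3 = (-3853.2) + (-276.9) − 3·x
x = (-4146.3 − (-4130.1)) / (-3) = 5.4 kJ/mol

ΔHrxn = 5.4 kJ/mol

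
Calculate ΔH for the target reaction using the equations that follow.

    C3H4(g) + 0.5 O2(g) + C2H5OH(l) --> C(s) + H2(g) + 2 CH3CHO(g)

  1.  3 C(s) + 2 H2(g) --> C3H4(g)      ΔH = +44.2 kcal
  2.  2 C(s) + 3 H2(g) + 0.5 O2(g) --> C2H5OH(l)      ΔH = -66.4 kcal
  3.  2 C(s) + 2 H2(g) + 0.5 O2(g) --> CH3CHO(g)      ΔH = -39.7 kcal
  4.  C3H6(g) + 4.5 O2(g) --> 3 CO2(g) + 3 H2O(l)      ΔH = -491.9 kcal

eq. 1 reversed: -44.2 kcal
eq. 2 reversed: +66.4 kcal
eq. 3 × 2: (2)·(-39.7) = -79.4 kcal
eq. 4: not needed.
ΔH = (-44.2) + (+66.4) + (-79.4) = -57.2 kcal

ΔH = -57.2 kcal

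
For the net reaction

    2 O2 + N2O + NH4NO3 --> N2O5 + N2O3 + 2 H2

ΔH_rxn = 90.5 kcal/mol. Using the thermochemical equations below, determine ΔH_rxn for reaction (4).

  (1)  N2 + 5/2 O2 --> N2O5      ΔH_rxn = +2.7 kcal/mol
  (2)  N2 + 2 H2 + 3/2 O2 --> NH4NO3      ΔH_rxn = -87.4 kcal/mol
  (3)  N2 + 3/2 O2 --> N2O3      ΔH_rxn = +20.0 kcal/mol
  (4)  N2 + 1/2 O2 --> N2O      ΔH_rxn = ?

(1) as written (N2O5 already on the product side): +2.7 kcal/mol
(2) reversed (NH4NO3 must end up as a reactant): +87.4 kcal/mol
(3) as written (N2O3 already on the product side): +20.0 kcal/mol
(4) reversed (N2O must end up as a reactant): contributes −x
+90.5 = (+2.7) + (+87.4) + (+20.0) − x
x = (+90.5 − (+110.1)) / (-1) = 19.6 kcal/mol

ΔH_rxn = 19.6 kcal/mol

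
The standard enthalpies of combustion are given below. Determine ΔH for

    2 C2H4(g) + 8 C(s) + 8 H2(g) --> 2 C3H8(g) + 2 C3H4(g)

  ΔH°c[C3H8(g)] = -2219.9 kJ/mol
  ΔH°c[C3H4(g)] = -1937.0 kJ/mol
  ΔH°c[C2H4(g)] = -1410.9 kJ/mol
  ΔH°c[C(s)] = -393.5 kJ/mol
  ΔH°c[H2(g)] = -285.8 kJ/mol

With combustion enthalpies, reactants minus products:
= [2·(-1410.9) + 8·(-393.5) + 8·(-285.8)] − [2·(-2219.9) + 2·(-1937.0)]
= 57.6 kJ/mol

ΔH = 57.6 kJ/mol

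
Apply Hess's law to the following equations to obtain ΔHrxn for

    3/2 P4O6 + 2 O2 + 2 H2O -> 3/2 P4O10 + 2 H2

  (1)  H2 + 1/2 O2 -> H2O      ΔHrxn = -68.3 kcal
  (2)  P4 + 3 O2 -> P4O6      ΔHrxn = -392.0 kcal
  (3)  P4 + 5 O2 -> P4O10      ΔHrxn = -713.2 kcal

ΔHrxn = -345.2 kcal

(1) reversed and × 2: (-2)·(-68.3) = +136.6 kcal
(2) reversed and × 3/2: (-3/2)·(-392.0) = +588.0 kcal
(3) × 3/2: (3/2)·(-713.2) = -1069.8 kcal
By Hess's law, ΔHrxn = (+136.6) + (+588.0) + (-1069.8) = -345.2 kcal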